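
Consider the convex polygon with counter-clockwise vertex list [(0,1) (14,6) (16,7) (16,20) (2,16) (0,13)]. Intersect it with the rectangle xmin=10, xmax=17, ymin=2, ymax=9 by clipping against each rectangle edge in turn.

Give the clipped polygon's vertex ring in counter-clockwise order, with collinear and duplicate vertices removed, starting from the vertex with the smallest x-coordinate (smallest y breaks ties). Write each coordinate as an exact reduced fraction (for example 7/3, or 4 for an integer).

1. After x ≥ 10: [(10,32/7) (14,6) (16,7) (16,20) (10,128/7)]
2. After x ≤ 17: [(10,32/7) (14,6) (16,7) (16,20) (10,128/7)]
3. After y ≥ 2: [(10,32/7) (14,6) (16,7) (16,20) (10,128/7)]
4. After y ≤ 9: [(10,9) (10,32/7) (14,6) (16,7) (16,9)]
5. Canonical ring: [(10,32/7) (14,6) (16,7) (16,9) (10,9)]

Clipped polygon: [(10,32/7) (14,6) (16,7) (16,9) (10,9)]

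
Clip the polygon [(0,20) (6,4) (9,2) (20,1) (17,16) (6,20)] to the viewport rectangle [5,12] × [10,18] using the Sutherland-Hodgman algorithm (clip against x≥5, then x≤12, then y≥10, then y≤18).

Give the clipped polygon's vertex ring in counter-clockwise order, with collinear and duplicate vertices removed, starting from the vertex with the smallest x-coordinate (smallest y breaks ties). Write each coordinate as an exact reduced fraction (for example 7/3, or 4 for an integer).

Clipped polygon: [(5,10) (12,10) (12,196/11) (23/2,18) (5,18)]

1. After x ≥ 5: [(5,20) (5,20/3) (6,4) (9,2) (20,1) (17,16) (6,20)]
2. After x ≤ 12: [(5,20) (5,20/3) (6,4) (9,2) (12,19/11) (12,196/11) (6,20)]
3. After y ≥ 10: [(5,20) (5,10) (12,10) (12,196/11) (6,20)]
4. After y ≤ 18: [(5,18) (5,10) (12,10) (12,196/11) (23/2,18)]
5. Canonical ring: [(5,10) (12,10) (12,196/11) (23/2,18) (5,18)]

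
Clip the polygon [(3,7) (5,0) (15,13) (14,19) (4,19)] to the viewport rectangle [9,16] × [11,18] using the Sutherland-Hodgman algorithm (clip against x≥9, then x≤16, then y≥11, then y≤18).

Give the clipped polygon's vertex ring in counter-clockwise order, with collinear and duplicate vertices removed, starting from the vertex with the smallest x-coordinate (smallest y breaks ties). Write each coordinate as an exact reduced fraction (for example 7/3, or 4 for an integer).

1. After x ≥ 9: [(9,26/5) (15,13) (14,19) (9,19)]
2. After x ≤ 16: [(9,26/5) (15,13) (14,19) (9,19)]
3. After y ≥ 11: [(9,11) (175/13,11) (15,13) (14,19) (9,19)]
4. After y ≤ 18: [(9,18) (9,11) (175/13,11) (15,13) (85/6,18)]
5. Canonical ring: [(9,11) (175/13,11) (15,13) (85/6,18) (9,18)]

Clipped polygon: [(9,11) (175/13,11) (15,13) (85/6,18) (9,18)]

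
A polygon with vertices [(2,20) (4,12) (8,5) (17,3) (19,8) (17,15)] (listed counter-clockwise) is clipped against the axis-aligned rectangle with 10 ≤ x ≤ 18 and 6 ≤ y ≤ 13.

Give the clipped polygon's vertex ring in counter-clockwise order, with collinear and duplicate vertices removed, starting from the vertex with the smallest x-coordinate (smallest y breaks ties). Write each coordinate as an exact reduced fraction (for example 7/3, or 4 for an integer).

1. After x ≥ 10: [(10,52/3) (10,41/9) (17,3) (19,8) (17,15)]
2. After x ≤ 18: [(10,52/3) (10,41/9) (17,3) (18,11/2) (18,23/2) (17,15)]
3. After y ≥ 6: [(10,52/3) (10,6) (18,6) (18,23/2) (17,15)]
4. After y ≤ 13: [(10,13) (10,6) (18,6) (18,23/2) (123/7,13)]
5. Canonical ring: [(10,6) (18,6) (18,23/2) (123/7,13) (10,13)]

Clipped polygon: [(10,6) (18,6) (18,23/2) (123/7,13) (10,13)]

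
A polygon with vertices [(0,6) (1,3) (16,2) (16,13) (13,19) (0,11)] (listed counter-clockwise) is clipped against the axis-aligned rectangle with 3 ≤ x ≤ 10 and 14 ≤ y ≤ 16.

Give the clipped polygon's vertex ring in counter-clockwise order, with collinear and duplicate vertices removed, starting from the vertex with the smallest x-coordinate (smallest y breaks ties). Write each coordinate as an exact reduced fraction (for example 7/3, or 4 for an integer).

1. After x ≥ 3: [(3,43/15) (16,2) (16,13) (13,19) (3,167/13)]
2. After x ≤ 10: [(3,43/15) (10,12/5) (10,223/13) (3,167/13)]
3. After y ≥ 14: [(10,14) (10,223/13) (39/8,14)]
4. After y ≤ 16: [(10,14) (10,16) (65/8,16) (39/8,14)]
5. Canonical ring: [(39/8,14) (10,14) (10,16) (65/8,16)]

Clipped polygon: [(39/8,14) (10,14) (10,16) (65/8,16)]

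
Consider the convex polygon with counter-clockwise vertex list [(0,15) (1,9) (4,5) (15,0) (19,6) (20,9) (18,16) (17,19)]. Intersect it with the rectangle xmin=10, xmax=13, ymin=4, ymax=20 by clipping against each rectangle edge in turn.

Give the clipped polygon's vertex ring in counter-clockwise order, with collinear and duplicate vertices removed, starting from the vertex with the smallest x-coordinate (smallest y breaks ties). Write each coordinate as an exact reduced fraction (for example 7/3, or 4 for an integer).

1. After x ≥ 10: [(10,295/17) (10,25/11) (15,0) (19,6) (20,9) (18,16) (17,19)]
2. After x ≤ 13: [(13,307/17) (10,295/17) (10,25/11) (13,10/11)]
3. After y ≥ 4: [(13,4) (13,307/17) (10,295/17) (10,4)]
4. After y ≤ 20: [(13,4) (13,307/17) (10,295/17) (10,4)]
5. Canonical ring: [(10,4) (13,4) (13,307/17) (10,295/17)]

Clipped polygon: [(10,4) (13,4) (13,307/17) (10,295/17)]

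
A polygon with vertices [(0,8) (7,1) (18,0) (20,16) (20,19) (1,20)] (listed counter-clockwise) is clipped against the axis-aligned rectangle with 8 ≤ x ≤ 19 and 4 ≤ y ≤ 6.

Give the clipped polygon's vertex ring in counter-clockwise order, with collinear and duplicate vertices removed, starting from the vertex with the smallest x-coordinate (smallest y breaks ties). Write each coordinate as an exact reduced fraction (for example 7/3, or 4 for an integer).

1. After x ≥ 8: [(8,10/11) (18,0) (20,16) (20,19) (8,373/19)]
2. After x ≤ 19: [(8,10/11) (18,0) (19,8) (19,362/19) (8,373/19)]
3. After y ≥ 4: [(8,4) (37/2,4) (19,8) (19,362/19) (8,373/19)]
4. After y ≤ 6: [(8,6) (8,4) (37/2,4) (75/4,6)]
5. Canonical ring: [(8,4) (37/2,4) (75/4,6) (8,6)]

Clipped polygon: [(8,4) (37/2,4) (75/4,6) (8,6)]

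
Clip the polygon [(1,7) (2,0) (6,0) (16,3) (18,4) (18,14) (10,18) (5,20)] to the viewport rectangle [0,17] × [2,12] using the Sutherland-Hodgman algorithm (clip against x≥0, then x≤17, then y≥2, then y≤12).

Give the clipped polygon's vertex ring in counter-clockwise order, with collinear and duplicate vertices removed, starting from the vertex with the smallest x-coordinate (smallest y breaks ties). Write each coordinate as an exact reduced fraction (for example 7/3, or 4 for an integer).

Clipped polygon: [(1,7) (12/7,2) (38/3,2) (16,3) (17,7/2) (17,12) (33/13,12)]

1. After x ≥ 0: [(1,7) (2,0) (6,0) (16,3) (18,4) (18,14) (10,18) (5,20)]
2. After x ≤ 17: [(1,7) (2,0) (6,0) (16,3) (17,7/2) (17,29/2) (10,18) (5,20)]
3. After y ≥ 2: [(1,7) (12/7,2) (38/3,2) (16,3) (17,7/2) (17,29/2) (10,18) (5,20)]
4. After y ≤ 12: [(33/13,12) (1,7) (12/7,2) (38/3,2) (16,3) (17,7/2) (17,12)]
5. Canonical ring: [(1,7) (12/7,2) (38/3,2) (16,3) (17,7/2) (17,12) (33/13,12)]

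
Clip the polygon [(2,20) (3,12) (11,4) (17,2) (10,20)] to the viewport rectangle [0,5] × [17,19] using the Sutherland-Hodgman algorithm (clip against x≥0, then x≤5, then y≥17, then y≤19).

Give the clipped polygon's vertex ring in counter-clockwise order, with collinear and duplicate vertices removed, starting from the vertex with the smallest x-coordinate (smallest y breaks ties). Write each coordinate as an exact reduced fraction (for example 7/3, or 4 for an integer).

Clipped polygon: [(17/8,19) (19/8,17) (5,17) (5,19)]

1. After x ≥ 0: [(2,20) (3,12) (11,4) (17,2) (10,20)]
2. After x ≤ 5: [(5,20) (2,20) (3,12) (5,10)]
3. After y ≥ 17: [(5,17) (5,20) (2,20) (19/8,17)]
4. After y ≤ 19: [(5,17) (5,19) (17/8,19) (19/8,17)]
5. Canonical ring: [(17/8,19) (19/8,17) (5,17) (5,19)]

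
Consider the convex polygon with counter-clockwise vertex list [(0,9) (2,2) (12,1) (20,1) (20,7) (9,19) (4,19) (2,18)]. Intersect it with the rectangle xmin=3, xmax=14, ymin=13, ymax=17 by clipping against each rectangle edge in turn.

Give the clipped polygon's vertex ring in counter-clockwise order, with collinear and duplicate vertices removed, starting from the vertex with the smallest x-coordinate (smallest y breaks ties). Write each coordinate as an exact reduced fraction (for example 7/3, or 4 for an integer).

Clipped polygon: [(3,13) (14,13) (14,149/11) (65/6,17) (3,17)]

1. After x ≥ 3: [(3,19/10) (12,1) (20,1) (20,7) (9,19) (4,19) (3,37/2)]
2. After x ≤ 14: [(3,19/10) (12,1) (14,1) (14,149/11) (9,19) (4,19) (3,37/2)]
3. After y ≥ 13: [(3,13) (14,13) (14,149/11) (9,19) (4,19) (3,37/2)]
4. After y ≤ 17: [(3,17) (3,13) (14,13) (14,149/11) (65/6,17)]
5. Canonical ring: [(3,13) (14,13) (14,149/11) (65/6,17) (3,17)]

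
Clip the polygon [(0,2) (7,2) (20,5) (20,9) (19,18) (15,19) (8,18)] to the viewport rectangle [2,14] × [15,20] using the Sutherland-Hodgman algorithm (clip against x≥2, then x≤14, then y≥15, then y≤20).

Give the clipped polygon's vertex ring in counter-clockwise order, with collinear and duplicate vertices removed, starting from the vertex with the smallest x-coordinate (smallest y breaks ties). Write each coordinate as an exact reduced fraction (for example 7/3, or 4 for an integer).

1. After x ≥ 2: [(2,6) (2,2) (7,2) (20,5) (20,9) (19,18) (15,19) (8,18)]
2. After x ≤ 14: [(2,6) (2,2) (7,2) (14,47/13) (14,132/7) (8,18)]
3. After y ≥ 15: [(13/2,15) (14,15) (14,132/7) (8,18)]
4. After y ≤ 20: [(13/2,15) (14,15) (14,132/7) (8,18)]
5. Canonical ring: [(13/2,15) (14,15) (14,132/7) (8,18)]

Clipped polygon: [(13/2,15) (14,15) (14,132/7) (8,18)]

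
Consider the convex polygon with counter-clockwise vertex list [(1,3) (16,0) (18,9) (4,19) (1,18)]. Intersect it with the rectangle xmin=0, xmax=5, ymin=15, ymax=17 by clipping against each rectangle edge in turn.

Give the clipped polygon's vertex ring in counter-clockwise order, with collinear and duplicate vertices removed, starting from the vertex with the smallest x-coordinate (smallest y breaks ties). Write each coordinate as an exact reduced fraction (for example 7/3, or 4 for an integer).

Clipped polygon: [(1,15) (5,15) (5,17) (1,17)]

1. After x ≥ 0: [(1,3) (16,0) (18,9) (4,19) (1,18)]
2. After x ≤ 5: [(1,3) (5,11/5) (5,128/7) (4,19) (1,18)]
3. After y ≥ 15: [(1,15) (5,15) (5,128/7) (4,19) (1,18)]
4. After y ≤ 17: [(1,17) (1,15) (5,15) (5,17)]
5. Canonical ring: [(1,15) (5,15) (5,17) (1,17)]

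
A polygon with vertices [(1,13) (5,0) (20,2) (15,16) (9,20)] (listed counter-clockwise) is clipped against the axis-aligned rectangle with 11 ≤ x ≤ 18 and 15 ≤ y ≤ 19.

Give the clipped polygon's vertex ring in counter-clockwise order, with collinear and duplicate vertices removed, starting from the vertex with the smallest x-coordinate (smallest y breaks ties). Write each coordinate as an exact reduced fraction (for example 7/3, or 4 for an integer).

1. After x ≥ 11: [(11,4/5) (20,2) (15,16) (11,56/3)]
2. After x ≤ 18: [(11,4/5) (18,26/15) (18,38/5) (15,16) (11,56/3)]
3. After y ≥ 15: [(11,15) (215/14,15) (15,16) (11,56/3)]
4. After y ≤ 19: [(11,15) (215/14,15) (15,16) (11,56/3)]
5. Canonical ring: [(11,15) (215/14,15) (15,16) (11,56/3)]

Clipped polygon: [(11,15) (215/14,15) (15,16) (11,56/3)]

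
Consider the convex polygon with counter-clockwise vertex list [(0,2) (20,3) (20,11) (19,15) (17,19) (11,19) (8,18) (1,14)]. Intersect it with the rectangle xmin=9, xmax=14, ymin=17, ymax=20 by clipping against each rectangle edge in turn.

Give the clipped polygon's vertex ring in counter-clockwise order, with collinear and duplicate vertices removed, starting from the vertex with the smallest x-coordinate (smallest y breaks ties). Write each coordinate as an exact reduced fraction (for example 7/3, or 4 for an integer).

1. After x ≥ 9: [(9,49/20) (20,3) (20,11) (19,15) (17,19) (11,19) (9,55/3)]
2. After x ≤ 14: [(9,49/20) (14,27/10) (14,19) (11,19) (9,55/3)]
3. After y ≥ 17: [(9,17) (14,17) (14,19) (11,19) (9,55/3)]
4. After y ≤ 20: [(9,17) (14,17) (14,19) (11,19) (9,55/3)]
5. Canonical ring: [(9,17) (14,17) (14,19) (11,19) (9,55/3)]

Clipped polygon: [(9,17) (14,17) (14,19) (11,19) (9,55/3)]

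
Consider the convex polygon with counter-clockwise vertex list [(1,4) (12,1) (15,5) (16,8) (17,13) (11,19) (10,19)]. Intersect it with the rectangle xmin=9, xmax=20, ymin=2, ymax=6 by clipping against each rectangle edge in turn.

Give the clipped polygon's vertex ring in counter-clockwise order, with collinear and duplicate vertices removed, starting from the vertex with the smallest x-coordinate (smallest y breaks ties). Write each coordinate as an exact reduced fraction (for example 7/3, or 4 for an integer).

Clipped polygon: [(9,2) (51/4,2) (15,5) (46/3,6) (9,6)]

1. After x ≥ 9: [(9,52/3) (9,20/11) (12,1) (15,5) (16,8) (17,13) (11,19) (10,19)]
2. After x ≤ 20: [(9,52/3) (9,20/11) (12,1) (15,5) (16,8) (17,13) (11,19) (10,19)]
3. After y ≥ 2: [(9,52/3) (9,2) (51/4,2) (15,5) (16,8) (17,13) (11,19) (10,19)]
4. After y ≤ 6: [(9,6) (9,2) (51/4,2) (15,5) (46/3,6)]
5. Canonical ring: [(9,2) (51/4,2) (15,5) (46/3,6) (9,6)]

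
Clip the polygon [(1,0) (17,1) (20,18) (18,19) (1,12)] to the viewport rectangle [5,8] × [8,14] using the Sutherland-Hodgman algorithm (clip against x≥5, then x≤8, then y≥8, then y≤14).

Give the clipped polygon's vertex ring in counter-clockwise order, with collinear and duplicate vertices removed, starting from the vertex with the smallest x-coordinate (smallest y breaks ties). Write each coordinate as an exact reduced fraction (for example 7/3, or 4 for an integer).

Clipped polygon: [(5,8) (8,8) (8,14) (41/7,14) (5,232/17)]

1. After x ≥ 5: [(5,1/4) (17,1) (20,18) (18,19) (5,232/17)]
2. After x ≤ 8: [(5,1/4) (8,7/16) (8,253/17) (5,232/17)]
3. After y ≥ 8: [(5,8) (8,8) (8,253/17) (5,232/17)]
4. After y ≤ 14: [(5,8) (8,8) (8,14) (41/7,14) (5,232/17)]
5. Canonical ring: [(5,8) (8,8) (8,14) (41/7,14) (5,232/17)]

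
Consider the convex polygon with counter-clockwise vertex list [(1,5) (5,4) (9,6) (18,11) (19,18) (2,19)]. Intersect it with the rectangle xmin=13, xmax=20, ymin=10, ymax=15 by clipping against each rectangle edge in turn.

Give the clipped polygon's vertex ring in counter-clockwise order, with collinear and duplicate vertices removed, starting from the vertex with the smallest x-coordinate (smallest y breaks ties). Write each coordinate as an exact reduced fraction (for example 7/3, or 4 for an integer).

Clipped polygon: [(13,10) (81/5,10) (18,11) (130/7,15) (13,15)]

1. After x ≥ 13: [(13,74/9) (18,11) (19,18) (13,312/17)]
2. After x ≤ 20: [(13,74/9) (18,11) (19,18) (13,312/17)]
3. After y ≥ 10: [(13,10) (81/5,10) (18,11) (19,18) (13,312/17)]
4. After y ≤ 15: [(13,15) (13,10) (81/5,10) (18,11) (130/7,15)]
5. Canonical ring: [(13,10) (81/5,10) (18,11) (130/7,15) (13,15)]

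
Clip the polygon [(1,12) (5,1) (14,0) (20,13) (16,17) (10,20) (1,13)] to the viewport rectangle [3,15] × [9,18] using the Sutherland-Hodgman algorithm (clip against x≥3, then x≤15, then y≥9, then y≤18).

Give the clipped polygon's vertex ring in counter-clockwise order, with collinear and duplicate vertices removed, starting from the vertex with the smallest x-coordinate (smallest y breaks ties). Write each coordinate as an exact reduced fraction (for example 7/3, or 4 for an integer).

Clipped polygon: [(3,9) (15,9) (15,35/2) (14,18) (52/7,18) (3,131/9)]

1. After x ≥ 3: [(3,13/2) (5,1) (14,0) (20,13) (16,17) (10,20) (3,131/9)]
2. After x ≤ 15: [(3,13/2) (5,1) (14,0) (15,13/6) (15,35/2) (10,20) (3,131/9)]
3. After y ≥ 9: [(3,9) (15,9) (15,35/2) (10,20) (3,131/9)]
4. After y ≤ 18: [(3,9) (15,9) (15,35/2) (14,18) (52/7,18) (3,131/9)]
5. Canonical ring: [(3,9) (15,9) (15,35/2) (14,18) (52/7,18) (3,131/9)]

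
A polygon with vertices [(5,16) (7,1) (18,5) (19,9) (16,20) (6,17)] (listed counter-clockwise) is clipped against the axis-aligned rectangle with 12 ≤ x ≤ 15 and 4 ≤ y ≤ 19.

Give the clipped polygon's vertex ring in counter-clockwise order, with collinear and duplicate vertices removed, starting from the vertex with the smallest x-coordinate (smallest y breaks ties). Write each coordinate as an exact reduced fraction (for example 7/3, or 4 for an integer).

Clipped polygon: [(12,4) (15,4) (15,19) (38/3,19) (12,94/5)]

1. After x ≥ 12: [(12,31/11) (18,5) (19,9) (16,20) (12,94/5)]
2. After x ≤ 15: [(12,31/11) (15,43/11) (15,197/10) (12,94/5)]
3. After y ≥ 4: [(12,4) (15,4) (15,197/10) (12,94/5)]
4. After y ≤ 19: [(12,4) (15,4) (15,19) (38/3,19) (12,94/5)]
5. Canonical ring: [(12,4) (15,4) (15,19) (38/3,19) (12,94/5)]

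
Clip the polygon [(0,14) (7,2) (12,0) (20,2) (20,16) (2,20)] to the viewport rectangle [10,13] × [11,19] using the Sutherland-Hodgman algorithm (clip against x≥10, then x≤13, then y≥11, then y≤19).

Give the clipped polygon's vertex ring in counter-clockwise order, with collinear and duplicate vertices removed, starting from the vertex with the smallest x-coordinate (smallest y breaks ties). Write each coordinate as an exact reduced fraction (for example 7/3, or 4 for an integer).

Clipped polygon: [(10,11) (13,11) (13,158/9) (10,164/9)]

1. After x ≥ 10: [(10,4/5) (12,0) (20,2) (20,16) (10,164/9)]
2. After x ≤ 13: [(10,4/5) (12,0) (13,1/4) (13,158/9) (10,164/9)]
3. After y ≥ 11: [(10,11) (13,11) (13,158/9) (10,164/9)]
4. After y ≤ 19: [(10,11) (13,11) (13,158/9) (10,164/9)]
5. Canonical ring: [(10,11) (13,11) (13,158/9) (10,164/9)]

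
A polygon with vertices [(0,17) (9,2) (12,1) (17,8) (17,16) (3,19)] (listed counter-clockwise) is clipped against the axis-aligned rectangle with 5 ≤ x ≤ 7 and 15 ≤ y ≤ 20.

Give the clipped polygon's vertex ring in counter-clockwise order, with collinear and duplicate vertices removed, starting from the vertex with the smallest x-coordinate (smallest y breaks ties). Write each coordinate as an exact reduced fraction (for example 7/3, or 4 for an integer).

Clipped polygon: [(5,15) (7,15) (7,127/7) (5,130/7)]

1. After x ≥ 5: [(5,26/3) (9,2) (12,1) (17,8) (17,16) (5,130/7)]
2. After x ≤ 7: [(5,26/3) (7,16/3) (7,127/7) (5,130/7)]
3. After y ≥ 15: [(5,15) (7,15) (7,127/7) (5,130/7)]
4. After y ≤ 20: [(5,15) (7,15) (7,127/7) (5,130/7)]
5. Canonical ring: [(5,15) (7,15) (7,127/7) (5,130/7)]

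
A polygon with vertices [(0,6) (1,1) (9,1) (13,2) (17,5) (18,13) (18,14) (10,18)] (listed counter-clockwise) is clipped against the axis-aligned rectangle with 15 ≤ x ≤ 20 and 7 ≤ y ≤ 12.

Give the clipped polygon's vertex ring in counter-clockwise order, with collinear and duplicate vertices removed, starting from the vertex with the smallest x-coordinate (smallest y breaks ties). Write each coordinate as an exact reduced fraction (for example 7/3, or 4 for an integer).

Clipped polygon: [(15,7) (69/4,7) (143/8,12) (15,12)]

1. After x ≥ 15: [(15,7/2) (17,5) (18,13) (18,14) (15,31/2)]
2. After x ≤ 20: [(15,7/2) (17,5) (18,13) (18,14) (15,31/2)]
3. After y ≥ 7: [(15,7) (69/4,7) (18,13) (18,14) (15,31/2)]
4. After y ≤ 12: [(15,12) (15,7) (69/4,7) (143/8,12)]
5. Canonical ring: [(15,7) (69/4,7) (143/8,12) (15,12)]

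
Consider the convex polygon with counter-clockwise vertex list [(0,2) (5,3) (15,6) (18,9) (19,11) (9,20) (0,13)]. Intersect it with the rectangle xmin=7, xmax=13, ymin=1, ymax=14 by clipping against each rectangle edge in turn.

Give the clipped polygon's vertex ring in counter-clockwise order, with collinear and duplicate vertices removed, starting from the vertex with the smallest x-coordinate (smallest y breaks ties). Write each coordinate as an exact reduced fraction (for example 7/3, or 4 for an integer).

Clipped polygon: [(7,18/5) (13,27/5) (13,14) (7,14)]

1. After x ≥ 7: [(7,18/5) (15,6) (18,9) (19,11) (9,20) (7,166/9)]
2. After x ≤ 13: [(7,18/5) (13,27/5) (13,82/5) (9,20) (7,166/9)]
3. After y ≥ 1: [(7,18/5) (13,27/5) (13,82/5) (9,20) (7,166/9)]
4. After y ≤ 14: [(7,14) (7,18/5) (13,27/5) (13,14)]
5. Canonical ring: [(7,18/5) (13,27/5) (13,14) (7,14)]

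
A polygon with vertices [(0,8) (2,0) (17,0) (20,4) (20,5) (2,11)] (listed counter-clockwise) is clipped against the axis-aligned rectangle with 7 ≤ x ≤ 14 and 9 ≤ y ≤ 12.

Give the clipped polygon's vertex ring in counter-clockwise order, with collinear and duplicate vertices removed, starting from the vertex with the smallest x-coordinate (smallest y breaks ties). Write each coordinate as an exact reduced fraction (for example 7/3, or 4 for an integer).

Clipped polygon: [(7,9) (8,9) (7,28/3)]

1. After x ≥ 7: [(7,0) (17,0) (20,4) (20,5) (7,28/3)]
2. After x ≤ 14: [(7,0) (14,0) (14,7) (7,28/3)]
3. After y ≥ 9: [(7,9) (8,9) (7,28/3)]
4. After y ≤ 12: [(7,9) (8,9) (7,28/3)]
5. Canonical ring: [(7,9) (8,9) (7,28/3)]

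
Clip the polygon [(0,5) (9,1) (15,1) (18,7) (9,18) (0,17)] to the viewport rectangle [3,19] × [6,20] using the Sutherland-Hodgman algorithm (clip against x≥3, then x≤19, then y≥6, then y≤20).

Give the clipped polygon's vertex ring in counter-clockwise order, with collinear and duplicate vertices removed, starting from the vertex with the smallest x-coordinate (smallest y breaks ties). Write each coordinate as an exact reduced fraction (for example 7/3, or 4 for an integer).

Clipped polygon: [(3,6) (35/2,6) (18,7) (9,18) (3,52/3)]

1. After x ≥ 3: [(3,11/3) (9,1) (15,1) (18,7) (9,18) (3,52/3)]
2. After x ≤ 19: [(3,11/3) (9,1) (15,1) (18,7) (9,18) (3,52/3)]
3. After y ≥ 6: [(3,6) (35/2,6) (18,7) (9,18) (3,52/3)]
4. After y ≤ 20: [(3,6) (35/2,6) (18,7) (9,18) (3,52/3)]
5. Canonical ring: [(3,6) (35/2,6) (18,7) (9,18) (3,52/3)]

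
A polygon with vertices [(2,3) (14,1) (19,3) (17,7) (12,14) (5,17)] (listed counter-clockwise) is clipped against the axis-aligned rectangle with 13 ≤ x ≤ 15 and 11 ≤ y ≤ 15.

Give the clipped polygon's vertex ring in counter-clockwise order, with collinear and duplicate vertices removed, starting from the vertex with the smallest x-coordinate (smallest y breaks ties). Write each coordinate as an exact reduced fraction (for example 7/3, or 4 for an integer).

Clipped polygon: [(13,11) (99/7,11) (13,63/5)]

1. After x ≥ 13: [(13,7/6) (14,1) (19,3) (17,7) (13,63/5)]
2. After x ≤ 15: [(13,7/6) (14,1) (15,7/5) (15,49/5) (13,63/5)]
3. After y ≥ 11: [(13,11) (99/7,11) (13,63/5)]
4. After y ≤ 15: [(13,11) (99/7,11) (13,63/5)]
5. Canonical ring: [(13,11) (99/7,11) (13,63/5)]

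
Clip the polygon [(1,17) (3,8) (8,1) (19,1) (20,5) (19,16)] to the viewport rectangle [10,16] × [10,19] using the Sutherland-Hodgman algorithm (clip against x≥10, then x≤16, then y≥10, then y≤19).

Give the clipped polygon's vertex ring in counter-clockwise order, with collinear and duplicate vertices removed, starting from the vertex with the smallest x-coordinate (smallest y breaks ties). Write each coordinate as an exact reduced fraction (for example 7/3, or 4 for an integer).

1. After x ≥ 10: [(10,33/2) (10,1) (19,1) (20,5) (19,16)]
2. After x ≤ 16: [(16,97/6) (10,33/2) (10,1) (16,1)]
3. After y ≥ 10: [(16,10) (16,97/6) (10,33/2) (10,10)]
4. After y ≤ 19: [(16,10) (16,97/6) (10,33/2) (10,10)]
5. Canonical ring: [(10,10) (16,10) (16,97/6) (10,33/2)]

Clipped polygon: [(10,10) (16,10) (16,97/6) (10,33/2)]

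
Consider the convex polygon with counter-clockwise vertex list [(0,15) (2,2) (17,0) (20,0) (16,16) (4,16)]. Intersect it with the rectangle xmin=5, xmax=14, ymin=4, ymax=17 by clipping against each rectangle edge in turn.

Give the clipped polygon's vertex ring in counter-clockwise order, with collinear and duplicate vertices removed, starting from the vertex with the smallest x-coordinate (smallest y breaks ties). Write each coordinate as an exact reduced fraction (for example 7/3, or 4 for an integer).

Clipped polygon: [(5,4) (14,4) (14,16) (5,16)]

1. After x ≥ 5: [(5,8/5) (17,0) (20,0) (16,16) (5,16)]
2. After x ≤ 14: [(5,8/5) (14,2/5) (14,16) (5,16)]
3. After y ≥ 4: [(5,4) (14,4) (14,16) (5,16)]
4. After y ≤ 17: [(5,4) (14,4) (14,16) (5,16)]
5. Canonical ring: [(5,4) (14,4) (14,16) (5,16)]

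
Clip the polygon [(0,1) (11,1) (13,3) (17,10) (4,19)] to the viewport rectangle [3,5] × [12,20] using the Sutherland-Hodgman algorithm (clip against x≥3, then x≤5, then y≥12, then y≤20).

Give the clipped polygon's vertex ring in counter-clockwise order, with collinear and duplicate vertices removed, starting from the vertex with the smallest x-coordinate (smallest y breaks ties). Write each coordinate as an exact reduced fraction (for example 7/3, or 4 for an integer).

1. After x ≥ 3: [(3,29/2) (3,1) (11,1) (13,3) (17,10) (4,19)]
2. After x ≤ 5: [(3,29/2) (3,1) (5,1) (5,238/13) (4,19)]
3. After y ≥ 12: [(3,29/2) (3,12) (5,12) (5,238/13) (4,19)]
4. After y ≤ 20: [(3,29/2) (3,12) (5,12) (5,238/13) (4,19)]
5. Canonical ring: [(3,12) (5,12) (5,238/13) (4,19) (3,29/2)]

Clipped polygon: [(3,12) (5,12) (5,238/13) (4,19) (3,29/2)]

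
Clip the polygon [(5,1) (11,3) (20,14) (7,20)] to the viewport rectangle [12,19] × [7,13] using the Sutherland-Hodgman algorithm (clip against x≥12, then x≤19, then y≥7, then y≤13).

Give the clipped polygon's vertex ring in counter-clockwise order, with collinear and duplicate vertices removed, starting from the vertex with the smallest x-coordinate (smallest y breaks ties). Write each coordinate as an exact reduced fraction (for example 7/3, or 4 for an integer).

Clipped polygon: [(12,7) (157/11,7) (19,115/9) (19,13) (12,13)]

1. After x ≥ 12: [(12,38/9) (20,14) (12,230/13)]
2. After x ≤ 19: [(12,38/9) (19,115/9) (19,188/13) (12,230/13)]
3. After y ≥ 7: [(12,7) (157/11,7) (19,115/9) (19,188/13) (12,230/13)]
4. After y ≤ 13: [(12,13) (12,7) (157/11,7) (19,115/9) (19,13)]
5. Canonical ring: [(12,7) (157/11,7) (19,115/9) (19,13) (12,13)]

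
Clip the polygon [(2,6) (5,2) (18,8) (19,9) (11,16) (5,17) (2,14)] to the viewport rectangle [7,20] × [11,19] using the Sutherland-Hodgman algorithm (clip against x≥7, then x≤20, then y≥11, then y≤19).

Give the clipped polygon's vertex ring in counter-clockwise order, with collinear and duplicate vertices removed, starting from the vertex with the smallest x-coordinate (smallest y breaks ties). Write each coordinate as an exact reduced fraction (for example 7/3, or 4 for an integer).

Clipped polygon: [(7,11) (117/7,11) (11,16) (7,50/3)]

1. After x ≥ 7: [(7,38/13) (18,8) (19,9) (11,16) (7,50/3)]
2. After x ≤ 20: [(7,38/13) (18,8) (19,9) (11,16) (7,50/3)]
3. After y ≥ 11: [(7,11) (117/7,11) (11,16) (7,50/3)]
4. After y ≤ 19: [(7,11) (117/7,11) (11,16) (7,50/3)]
5. Canonical ring: [(7,11) (117/7,11) (11,16) (7,50/3)]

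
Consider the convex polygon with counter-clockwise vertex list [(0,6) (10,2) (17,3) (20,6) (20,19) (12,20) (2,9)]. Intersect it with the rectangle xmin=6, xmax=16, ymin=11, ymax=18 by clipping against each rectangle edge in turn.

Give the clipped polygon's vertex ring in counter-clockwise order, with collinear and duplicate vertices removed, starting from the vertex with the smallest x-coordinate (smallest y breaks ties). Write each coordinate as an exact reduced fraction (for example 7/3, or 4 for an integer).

1. After x ≥ 6: [(6,18/5) (10,2) (17,3) (20,6) (20,19) (12,20) (6,67/5)]
2. After x ≤ 16: [(6,18/5) (10,2) (16,20/7) (16,39/2) (12,20) (6,67/5)]
3. After y ≥ 11: [(6,11) (16,11) (16,39/2) (12,20) (6,67/5)]
4. After y ≤ 18: [(6,11) (16,11) (16,18) (112/11,18) (6,67/5)]
5. Canonical ring: [(6,11) (16,11) (16,18) (112/11,18) (6,67/5)]

Clipped polygon: [(6,11) (16,11) (16,18) (112/11,18) (6,67/5)]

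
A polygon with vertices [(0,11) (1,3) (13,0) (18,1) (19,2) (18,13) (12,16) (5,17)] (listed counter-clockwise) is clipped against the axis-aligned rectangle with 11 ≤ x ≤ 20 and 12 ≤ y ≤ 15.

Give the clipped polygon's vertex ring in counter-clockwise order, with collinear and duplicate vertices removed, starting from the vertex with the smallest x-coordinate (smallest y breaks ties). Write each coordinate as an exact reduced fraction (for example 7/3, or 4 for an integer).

1. After x ≥ 11: [(11,1/2) (13,0) (18,1) (19,2) (18,13) (12,16) (11,113/7)]
2. After x ≤ 20: [(11,1/2) (13,0) (18,1) (19,2) (18,13) (12,16) (11,113/7)]
3. After y ≥ 12: [(11,12) (199/11,12) (18,13) (12,16) (11,113/7)]
4. After y ≤ 15: [(11,15) (11,12) (199/11,12) (18,13) (14,15)]
5. Canonical ring: [(11,12) (199/11,12) (18,13) (14,15) (11,15)]

Clipped polygon: [(11,12) (199/11,12) (18,13) (14,15) (11,15)]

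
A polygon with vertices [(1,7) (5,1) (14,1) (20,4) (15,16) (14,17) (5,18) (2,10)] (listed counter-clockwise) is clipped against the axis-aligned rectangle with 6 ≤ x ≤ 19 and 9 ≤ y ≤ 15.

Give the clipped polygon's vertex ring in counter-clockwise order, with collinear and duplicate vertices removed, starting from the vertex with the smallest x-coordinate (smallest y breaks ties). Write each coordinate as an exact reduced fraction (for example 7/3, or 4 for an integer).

1. After x ≥ 6: [(6,1) (14,1) (20,4) (15,16) (14,17) (6,161/9)]
2. After x ≤ 19: [(6,1) (14,1) (19,7/2) (19,32/5) (15,16) (14,17) (6,161/9)]
3. After y ≥ 9: [(6,9) (215/12,9) (15,16) (14,17) (6,161/9)]
4. After y ≤ 15: [(6,15) (6,9) (215/12,9) (185/12,15)]
5. Canonical ring: [(6,9) (215/12,9) (185/12,15) (6,15)]

Clipped polygon: [(6,9) (215/12,9) (185/12,15) (6,15)]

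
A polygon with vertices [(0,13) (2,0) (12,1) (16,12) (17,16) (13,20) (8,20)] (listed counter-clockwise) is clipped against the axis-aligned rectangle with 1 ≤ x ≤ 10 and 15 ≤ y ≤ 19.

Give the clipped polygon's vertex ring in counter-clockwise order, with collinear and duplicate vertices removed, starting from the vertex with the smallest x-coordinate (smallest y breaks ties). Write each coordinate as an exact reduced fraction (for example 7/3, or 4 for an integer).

Clipped polygon: [(16/7,15) (10,15) (10,19) (48/7,19)]

1. After x ≥ 1: [(1,111/8) (1,13/2) (2,0) (12,1) (16,12) (17,16) (13,20) (8,20)]
2. After x ≤ 10: [(1,111/8) (1,13/2) (2,0) (10,4/5) (10,20) (8,20)]
3. After y ≥ 15: [(16/7,15) (10,15) (10,20) (8,20)]
4. After y ≤ 19: [(48/7,19) (16/7,15) (10,15) (10,19)]
5. Canonical ring: [(16/7,15) (10,15) (10,19) (48/7,19)]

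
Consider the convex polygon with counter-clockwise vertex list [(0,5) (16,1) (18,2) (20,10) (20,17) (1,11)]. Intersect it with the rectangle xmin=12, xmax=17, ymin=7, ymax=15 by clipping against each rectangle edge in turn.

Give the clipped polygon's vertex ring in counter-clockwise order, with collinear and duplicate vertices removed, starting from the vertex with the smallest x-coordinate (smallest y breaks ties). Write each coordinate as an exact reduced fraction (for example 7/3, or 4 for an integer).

1. After x ≥ 12: [(12,2) (16,1) (18,2) (20,10) (20,17) (12,275/19)]
2. After x ≤ 17: [(12,2) (16,1) (17,3/2) (17,305/19) (12,275/19)]
3. After y ≥ 7: [(12,7) (17,7) (17,305/19) (12,275/19)]
4. After y ≤ 15: [(12,7) (17,7) (17,15) (41/3,15) (12,275/19)]
5. Canonical ring: [(12,7) (17,7) (17,15) (41/3,15) (12,275/19)]

Clipped polygon: [(12,7) (17,7) (17,15) (41/3,15) (12,275/19)]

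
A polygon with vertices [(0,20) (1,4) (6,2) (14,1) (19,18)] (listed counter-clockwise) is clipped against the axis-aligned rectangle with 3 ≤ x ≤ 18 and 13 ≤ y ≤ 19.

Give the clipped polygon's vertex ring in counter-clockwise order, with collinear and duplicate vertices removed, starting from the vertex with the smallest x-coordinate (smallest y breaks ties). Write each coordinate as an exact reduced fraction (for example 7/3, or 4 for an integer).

1. After x ≥ 3: [(3,374/19) (3,16/5) (6,2) (14,1) (19,18)]
2. After x ≤ 18: [(18,344/19) (3,374/19) (3,16/5) (6,2) (14,1) (18,73/5)]
3. After y ≥ 13: [(18,344/19) (3,374/19) (3,13) (298/17,13) (18,73/5)]
4. After y ≤ 19: [(18,344/19) (19/2,19) (3,19) (3,13) (298/17,13) (18,73/5)]
5. Canonical ring: [(3,13) (298/17,13) (18,73/5) (18,344/19) (19/2,19) (3,19)]

Clipped polygon: [(3,13) (298/17,13) (18,73/5) (18,344/19) (19/2,19) (3,19)]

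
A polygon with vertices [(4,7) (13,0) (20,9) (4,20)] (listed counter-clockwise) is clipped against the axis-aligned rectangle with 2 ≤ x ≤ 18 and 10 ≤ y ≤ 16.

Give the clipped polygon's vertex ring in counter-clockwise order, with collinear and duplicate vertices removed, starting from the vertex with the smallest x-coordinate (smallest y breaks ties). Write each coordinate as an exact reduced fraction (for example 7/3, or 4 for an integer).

Clipped polygon: [(4,10) (18,10) (18,83/8) (108/11,16) (4,16)]

1. After x ≥ 2: [(4,7) (13,0) (20,9) (4,20)]
2. After x ≤ 18: [(4,7) (13,0) (18,45/7) (18,83/8) (4,20)]
3. After y ≥ 10: [(4,10) (18,10) (18,83/8) (4,20)]
4. After y ≤ 16: [(4,16) (4,10) (18,10) (18,83/8) (108/11,16)]
5. Canonical ring: [(4,10) (18,10) (18,83/8) (108/11,16) (4,16)]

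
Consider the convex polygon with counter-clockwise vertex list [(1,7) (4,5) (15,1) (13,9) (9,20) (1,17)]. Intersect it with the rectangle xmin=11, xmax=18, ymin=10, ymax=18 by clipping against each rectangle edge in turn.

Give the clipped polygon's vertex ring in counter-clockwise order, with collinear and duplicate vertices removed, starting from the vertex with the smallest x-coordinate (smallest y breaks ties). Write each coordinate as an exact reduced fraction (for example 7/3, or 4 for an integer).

Clipped polygon: [(11,10) (139/11,10) (11,29/2)]

1. After x ≥ 11: [(11,27/11) (15,1) (13,9) (11,29/2)]
2. After x ≤ 18: [(11,27/11) (15,1) (13,9) (11,29/2)]
3. After y ≥ 10: [(11,10) (139/11,10) (11,29/2)]
4. After y ≤ 18: [(11,10) (139/11,10) (11,29/2)]
5. Canonical ring: [(11,10) (139/11,10) (11,29/2)]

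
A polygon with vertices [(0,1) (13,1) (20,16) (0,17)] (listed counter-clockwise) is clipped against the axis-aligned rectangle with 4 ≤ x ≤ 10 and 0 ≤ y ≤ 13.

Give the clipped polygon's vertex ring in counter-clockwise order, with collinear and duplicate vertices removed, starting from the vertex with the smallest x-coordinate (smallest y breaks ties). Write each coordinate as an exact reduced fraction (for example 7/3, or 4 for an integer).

Clipped polygon: [(4,1) (10,1) (10,13) (4,13)]

1. After x ≥ 4: [(4,1) (13,1) (20,16) (4,84/5)]
2. After x ≤ 10: [(4,1) (10,1) (10,33/2) (4,84/5)]
3. After y ≥ 0: [(4,1) (10,1) (10,33/2) (4,84/5)]
4. After y ≤ 13: [(4,13) (4,1) (10,1) (10,13)]
5. Canonical ring: [(4,1) (10,1) (10,13) (4,13)]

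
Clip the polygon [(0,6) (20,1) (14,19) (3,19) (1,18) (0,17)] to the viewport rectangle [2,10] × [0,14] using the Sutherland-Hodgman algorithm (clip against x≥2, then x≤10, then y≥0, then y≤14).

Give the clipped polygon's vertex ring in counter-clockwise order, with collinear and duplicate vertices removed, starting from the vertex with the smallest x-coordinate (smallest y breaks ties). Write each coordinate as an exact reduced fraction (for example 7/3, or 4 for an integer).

Clipped polygon: [(2,11/2) (10,7/2) (10,14) (2,14)]

1. After x ≥ 2: [(2,11/2) (20,1) (14,19) (3,19) (2,37/2)]
2. After x ≤ 10: [(2,11/2) (10,7/2) (10,19) (3,19) (2,37/2)]
3. After y ≥ 0: [(2,11/2) (10,7/2) (10,19) (3,19) (2,37/2)]
4. After y ≤ 14: [(2,14) (2,11/2) (10,7/2) (10,14)]
5. Canonical ring: [(2,11/2) (10,7/2) (10,14) (2,14)]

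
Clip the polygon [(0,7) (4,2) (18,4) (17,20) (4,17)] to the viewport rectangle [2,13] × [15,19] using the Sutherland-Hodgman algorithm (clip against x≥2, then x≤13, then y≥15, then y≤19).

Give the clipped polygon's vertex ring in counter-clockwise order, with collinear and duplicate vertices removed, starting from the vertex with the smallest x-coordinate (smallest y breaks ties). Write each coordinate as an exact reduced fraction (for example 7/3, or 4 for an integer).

1. After x ≥ 2: [(2,12) (2,9/2) (4,2) (18,4) (17,20) (4,17)]
2. After x ≤ 13: [(2,12) (2,9/2) (4,2) (13,23/7) (13,248/13) (4,17)]
3. After y ≥ 15: [(16/5,15) (13,15) (13,248/13) (4,17)]
4. After y ≤ 19: [(16/5,15) (13,15) (13,19) (38/3,19) (4,17)]
5. Canonical ring: [(16/5,15) (13,15) (13,19) (38/3,19) (4,17)]

Clipped polygon: [(16/5,15) (13,15) (13,19) (38/3,19) (4,17)]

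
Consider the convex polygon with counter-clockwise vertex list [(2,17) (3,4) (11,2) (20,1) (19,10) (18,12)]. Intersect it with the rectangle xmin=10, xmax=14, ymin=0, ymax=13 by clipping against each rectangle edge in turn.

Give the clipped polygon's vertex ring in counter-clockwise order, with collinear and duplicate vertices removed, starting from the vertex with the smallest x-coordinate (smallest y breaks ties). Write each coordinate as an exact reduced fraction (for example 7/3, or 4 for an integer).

1. After x ≥ 10: [(10,29/2) (10,9/4) (11,2) (20,1) (19,10) (18,12)]
2. After x ≤ 14: [(14,53/4) (10,29/2) (10,9/4) (11,2) (14,5/3)]
3. After y ≥ 0: [(14,53/4) (10,29/2) (10,9/4) (11,2) (14,5/3)]
4. After y ≤ 13: [(14,13) (10,13) (10,9/4) (11,2) (14,5/3)]
5. Canonical ring: [(10,9/4) (11,2) (14,5/3) (14,13) (10,13)]

Clipped polygon: [(10,9/4) (11,2) (14,5/3) (14,13) (10,13)]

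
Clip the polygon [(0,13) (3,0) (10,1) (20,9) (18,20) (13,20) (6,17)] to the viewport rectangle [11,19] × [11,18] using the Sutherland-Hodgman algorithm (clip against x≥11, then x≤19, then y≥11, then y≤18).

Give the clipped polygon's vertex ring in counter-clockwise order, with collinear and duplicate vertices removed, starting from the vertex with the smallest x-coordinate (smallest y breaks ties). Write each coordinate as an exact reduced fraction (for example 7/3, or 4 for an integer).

1. After x ≥ 11: [(11,9/5) (20,9) (18,20) (13,20) (11,134/7)]
2. After x ≤ 19: [(11,9/5) (19,41/5) (19,29/2) (18,20) (13,20) (11,134/7)]
3. After y ≥ 11: [(11,11) (19,11) (19,29/2) (18,20) (13,20) (11,134/7)]
4. After y ≤ 18: [(11,18) (11,11) (19,11) (19,29/2) (202/11,18)]
5. Canonical ring: [(11,11) (19,11) (19,29/2) (202/11,18) (11,18)]

Clipped polygon: [(11,11) (19,11) (19,29/2) (202/11,18) (11,18)]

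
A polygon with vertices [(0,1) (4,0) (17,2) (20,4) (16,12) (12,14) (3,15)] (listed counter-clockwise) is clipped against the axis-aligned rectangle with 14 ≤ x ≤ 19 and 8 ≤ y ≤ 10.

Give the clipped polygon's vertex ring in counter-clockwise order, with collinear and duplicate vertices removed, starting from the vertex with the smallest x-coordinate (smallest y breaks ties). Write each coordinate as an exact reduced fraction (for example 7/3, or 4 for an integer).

1. After x ≥ 14: [(14,20/13) (17,2) (20,4) (16,12) (14,13)]
2. After x ≤ 19: [(14,20/13) (17,2) (19,10/3) (19,6) (16,12) (14,13)]
3. After y ≥ 8: [(14,8) (18,8) (16,12) (14,13)]
4. After y ≤ 10: [(14,10) (14,8) (18,8) (17,10)]
5. Canonical ring: [(14,8) (18,8) (17,10) (14,10)]

Clipped polygon: [(14,8) (18,8) (17,10) (14,10)]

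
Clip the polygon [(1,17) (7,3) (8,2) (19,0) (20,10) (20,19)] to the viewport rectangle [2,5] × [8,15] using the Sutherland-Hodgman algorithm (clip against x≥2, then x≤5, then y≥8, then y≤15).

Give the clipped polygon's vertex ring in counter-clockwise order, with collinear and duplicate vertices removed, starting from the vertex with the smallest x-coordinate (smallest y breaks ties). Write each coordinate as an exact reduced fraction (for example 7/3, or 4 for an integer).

1. After x ≥ 2: [(2,325/19) (2,44/3) (7,3) (8,2) (19,0) (20,10) (20,19)]
2. After x ≤ 5: [(5,331/19) (2,325/19) (2,44/3) (5,23/3)]
3. After y ≥ 8: [(5,8) (5,331/19) (2,325/19) (2,44/3) (34/7,8)]
4. After y ≤ 15: [(5,8) (5,15) (2,15) (2,44/3) (34/7,8)]
5. Canonical ring: [(2,44/3) (34/7,8) (5,8) (5,15) (2,15)]

Clipped polygon: [(2,44/3) (34/7,8) (5,8) (5,15) (2,15)]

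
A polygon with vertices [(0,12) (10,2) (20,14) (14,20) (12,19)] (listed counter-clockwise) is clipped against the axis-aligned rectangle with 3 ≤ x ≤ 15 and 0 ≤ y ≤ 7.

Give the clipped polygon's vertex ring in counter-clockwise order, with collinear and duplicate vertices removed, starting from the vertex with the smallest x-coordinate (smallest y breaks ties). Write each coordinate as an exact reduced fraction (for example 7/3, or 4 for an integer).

1. After x ≥ 3: [(3,55/4) (3,9) (10,2) (20,14) (14,20) (12,19)]
2. After x ≤ 15: [(3,55/4) (3,9) (10,2) (15,8) (15,19) (14,20) (12,19)]
3. After y ≥ 0: [(3,55/4) (3,9) (10,2) (15,8) (15,19) (14,20) (12,19)]
4. After y ≤ 7: [(5,7) (10,2) (85/6,7)]
5. Canonical ring: [(5,7) (10,2) (85/6,7)]

Clipped polygon: [(5,7) (10,2) (85/6,7)]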